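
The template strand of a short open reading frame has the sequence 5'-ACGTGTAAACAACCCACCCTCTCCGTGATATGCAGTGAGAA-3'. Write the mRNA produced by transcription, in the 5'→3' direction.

RNA polymerase reads the template 3'→5' and synthesizes mRNA 5'→3' by base-pairing (A→U, T→A, G↔C). The complement of the template is TGCACATTTGTTGGGTGGGAGAGGCACTATACGTCACTCTT; antiparallel, so 5'→3' the coding strand is TTCTCACTGCATATCACGGAGAGGGTGGGTTGTTTACACGT. Replace T with U for the mRNA.

5'-UUCUCACUGCAUAUCACGGAGAGGGUGGGUUGUUUACACGU-3'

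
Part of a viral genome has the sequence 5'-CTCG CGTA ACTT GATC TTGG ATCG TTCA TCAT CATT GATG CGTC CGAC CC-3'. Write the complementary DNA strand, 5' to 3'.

5'-GGGTCGGACGCATCAATGATGATGAACGATCCAAGATCAAGTTACGCGAG-3'

The complement of CTCGCGTAACTTGATCTTGGATCGTTCATCATCATTGATGCGTCCGACCC is GAGCGCATTGAACTAGAACCTAGCAAGTAGTAGTAACTACGCAGGCTGGG (A↔T, G↔C). DNA strands are antiparallel, so the complementary strand runs 3'→5'; reversing gives the 5'→3' form.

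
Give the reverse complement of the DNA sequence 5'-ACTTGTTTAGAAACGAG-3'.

5'-CTCGTTTCTAAACAAGT-3'

Complement each base (A↔T, G↔C): TGAACAAATCTTTGCTC. Then reverse.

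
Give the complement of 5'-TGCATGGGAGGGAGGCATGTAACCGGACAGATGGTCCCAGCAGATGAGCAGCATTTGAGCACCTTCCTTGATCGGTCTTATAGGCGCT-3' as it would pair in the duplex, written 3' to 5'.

3'-ACGTACCCTCCCTCCGTACATTGGCCTGTCTACCAGGGTCGTCTACTCGTCGTAAACTCGTGGAAGGAACTAGCCAGAATATCCGCGA-5'

Base-pairing A↔T, G↔C gives the complement. The complementary strand is antiparallel, so paired with a 5'→3' strand it runs 3'→5'.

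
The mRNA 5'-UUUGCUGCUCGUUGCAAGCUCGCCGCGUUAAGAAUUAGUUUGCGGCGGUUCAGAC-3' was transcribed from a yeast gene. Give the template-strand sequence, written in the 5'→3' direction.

Replace U with T to get the coding DNA strand: TTTGCTGCTCGTTGCAAGCTCGCCGCGTTAAGAATTAGTTTGCGGCGGTTCAGAC. The template strand is its reverse complement (complement AAACGACGAGCAACGTTCGAGCGGCGCAATTCTTAATCAAACGCCGCCAAGTCTG, then reverse).

5'-GTCTGAACCGCCGCAAACTAATTCTTAACGCGGCGAGCTTGCAACGAGCAGCAAA-3'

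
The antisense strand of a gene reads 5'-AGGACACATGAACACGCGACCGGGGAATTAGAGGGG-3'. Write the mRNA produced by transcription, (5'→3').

RNA polymerase reads the template 3'→5' and synthesizes mRNA 5'→3' by base-pairing (A→U, T→A, G↔C). The complement of the template is TCCTGTGTACTTGTGCGCTGGCCCCTTAATCTCCCC; antiparallel, so 5'→3' the coding strand is CCCCTCTAATTCCCCGGTCGCGTGTTCATGTGTCCT. Replace T with U for the mRNA.

5'-CCCCUCUAAUUCCCCGGUCGCGUGUUCAUGUGUCCU-3'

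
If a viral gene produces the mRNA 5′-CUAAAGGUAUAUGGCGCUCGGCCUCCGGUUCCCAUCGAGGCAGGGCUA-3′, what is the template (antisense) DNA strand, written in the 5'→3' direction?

5'-TAGCCCTGCCTCGATGGGAACCGGAGGCCGAGCGCCATATACCTTTAG-3'

Replace U with T to get the coding DNA strand: CTAAAGGTATATGGCGCTCGGCCTCCGGTTCCCATCGAGGCAGGGCTA. The template strand is its reverse complement (complement GATTTCCATATACCGCGAGCCGGAGGCCAAGGGTAGCTCCGTCCCGAT, then reverse).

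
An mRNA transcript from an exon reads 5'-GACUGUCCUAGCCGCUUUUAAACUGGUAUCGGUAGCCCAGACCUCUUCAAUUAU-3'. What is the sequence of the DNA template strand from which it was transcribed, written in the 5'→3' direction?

5'-ATAATTGAAGAGGTCTGGGCTACCGATACCAGTTTAAAAGCGGCTAGGACAGTC-3'

Replace U with T to get the coding DNA strand: GACTGTCCTAGCCGCTTTTAAACTGGTATCGGTAGCCCAGACCTCTTCAATTAT. The template strand is its reverse complement (complement CTGACAGGATCGGCGAAAATTTGACCATAGCCATCGGGTCTGGAGAAGTTAATA, then reverse).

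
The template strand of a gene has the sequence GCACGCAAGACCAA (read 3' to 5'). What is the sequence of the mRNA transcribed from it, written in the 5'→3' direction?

5'-CGUGCGUUCUGGUU-3'

Reading the template 3'→5' as shown, RNA polymerase pairs each base (A→U, T→A, G↔C) to build mRNA 5'→3' directly.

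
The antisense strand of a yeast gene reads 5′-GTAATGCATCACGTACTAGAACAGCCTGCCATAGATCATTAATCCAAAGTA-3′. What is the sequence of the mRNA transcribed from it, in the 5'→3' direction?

5'-UACUUUGGAUUAAUGAUCUAUGGCAGGCUGUUCUAGUACGUGAUGCAUUAC-3'

The mRNA has the sequence of the coding strand (reverse complement of the template) with T→U. Reverse complement of GTAATGCATCACGTACTAGAACAGCCTGCCATAGATCATTAATCCAAAGTA is TACTTTGGATTAATGATCTATGGCAGGCTGTTCTAGTACGTGATGCATTAC; then T→U.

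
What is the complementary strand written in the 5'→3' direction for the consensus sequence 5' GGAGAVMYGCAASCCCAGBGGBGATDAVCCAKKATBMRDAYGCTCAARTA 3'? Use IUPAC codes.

5'-TAYTTGAGCRTHYKVATMMTGGBTHATCVCCVCTGGGSTTGCRKBTCTCC-3'

Standard pairs A↔T, G↔C; ambiguity codes pair R↔Y, M↔K, S↔S, B↔V, D↔H. Complement (CCTCTBKRCGTTSGGGTCVCCVCTAHTBGGTMMTAVKYHTRCGAGTTYAT), then reverse for 5'→3'.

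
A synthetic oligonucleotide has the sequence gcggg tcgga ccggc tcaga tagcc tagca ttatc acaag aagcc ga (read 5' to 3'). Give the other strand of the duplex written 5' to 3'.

The complement of GCGGGTCGGACCGGCTCAGATAGCCTAGCATTATCACAAGAAGCCGA is CGCCCAGCCTGGCCGAGTCTATCGGATCGTAATAGTGTTCTTCGGCT (A↔T, G↔C). DNA strands are antiparallel, so the complementary strand runs 3'→5'; reversing gives the 5'→3' form.

5'-TCGGCTTCTTGTGATAATGCTAGGCTATCTGAGCCGGTCCGACCCGC-3'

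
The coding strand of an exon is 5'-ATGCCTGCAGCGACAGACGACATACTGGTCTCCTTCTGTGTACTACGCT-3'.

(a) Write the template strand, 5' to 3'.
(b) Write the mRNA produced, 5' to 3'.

(a) The template strand is the reverse complement of the coding strand: complement TACGGACGTCGCTGTCTGCTGTATGACCAGAGGAAGACACATGATGCGA, then reverse.
(b) mRNA matches the coding strand with T→U.

(a) 5'-AGCGTAGTACACAGAAGGAGACCAGTATGTCGTCTGTCGCTGCAGGCAT-3'
(b) 5'-AUGCCUGCAGCGACAGACGACAUACUGGUCUCCUUCUGUGUACUACGCU-3'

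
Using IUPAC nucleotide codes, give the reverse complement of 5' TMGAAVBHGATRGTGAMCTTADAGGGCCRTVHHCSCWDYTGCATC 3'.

Standard pairs A↔T, G↔C; ambiguity codes pair R↔Y, M↔K, W↔W, S↔S, B↔V, D↔H. Complement (AKCTTBVDCTAYCACTKGAATHTCCCGGYABDDGSGWHRACGTAG), then reverse for 5'→3'.

5'-GATGCARHWGSGDDBAYGGCCCTHTAAGKTCACYATCDVBTTCKA-3'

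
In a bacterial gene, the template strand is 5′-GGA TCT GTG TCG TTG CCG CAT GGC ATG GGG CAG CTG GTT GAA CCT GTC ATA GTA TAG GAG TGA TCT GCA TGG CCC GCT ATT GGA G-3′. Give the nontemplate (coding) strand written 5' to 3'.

5'-CTCCAATAGCGGGCCATGCAGATCACTCCTATACTATGACAGGTTCAACCAGCTGCCCCATGCCATGCGGCAACGACACAGATCC-3'

The coding strand is complementary and antiparallel to the template: take the complement (A↔T, G↔C) and reverse.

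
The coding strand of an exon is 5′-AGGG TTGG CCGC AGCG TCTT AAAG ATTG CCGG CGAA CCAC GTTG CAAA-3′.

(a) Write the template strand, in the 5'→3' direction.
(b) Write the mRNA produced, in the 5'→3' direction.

(a) 5'-TTTGCAACGTGGTTCGCCGGCAATCTTTAAGACGCTGCGGCCAACCCT-3'
(b) 5'-AGGGUUGGCCGCAGCGUCUUAAAGAUUGCCGGCGAACCACGUUGCAAA-3'

(a) The template strand is the reverse complement of the coding strand: complement TCCCAACCGGCGTCGCAGAATTTCTAACGGCCGCTTGGTGCAACGTTT, then reverse.
(b) mRNA matches the coding strand with T→U.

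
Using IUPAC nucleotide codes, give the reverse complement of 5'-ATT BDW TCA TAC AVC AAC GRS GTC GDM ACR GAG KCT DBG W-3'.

5'-WCVHAGMCTCYGTKHCGACSYCGTTGBTGTATGAWHVAAT-3'

Standard pairs A↔T, G↔C; ambiguity codes pair R↔Y, M↔K, W↔W, S↔S, B↔V, D↔H. Complement (TAAVHWAGTATGTBGTTGCYSCAGCHKTGYCTCMGAHVCW), then reverse for 5'→3'.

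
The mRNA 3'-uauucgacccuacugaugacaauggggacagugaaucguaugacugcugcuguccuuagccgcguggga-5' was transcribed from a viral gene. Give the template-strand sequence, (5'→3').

5'-ATAAGCTGGGATGACTACTGTTACCCCTGTCACTTAGCATACTGACGACGACAGGAATCGGCGCACCCT-3'

Written 5'→3' the mRNA is AGGGUGCGCCGAUUCCUGUCGUCGUCAGUAUGCUAAGUGACAGGGGUAACAGUAGUCAUCCCAGCUUAU, so the coding DNA strand is AGGGTGCGCCGATTCCTGTCGTCGTCAGTATGCTAAGTGACAGGGGTAACAGTAGTCATCCCAGCTTAT. The template is its reverse complement.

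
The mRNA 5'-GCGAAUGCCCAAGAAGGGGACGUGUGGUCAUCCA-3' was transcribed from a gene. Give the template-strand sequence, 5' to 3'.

Replace U with T to get the coding DNA strand: GCGAATGCCCAAGAAGGGGACGTGTGGTCATCCA. The template strand is its reverse complement (complement CGCTTACGGGTTCTTCCCCTGCACACCAGTAGGT, then reverse).

5'-TGGATGACCACACGTCCCCTTCTTGGGCATTCGC-3'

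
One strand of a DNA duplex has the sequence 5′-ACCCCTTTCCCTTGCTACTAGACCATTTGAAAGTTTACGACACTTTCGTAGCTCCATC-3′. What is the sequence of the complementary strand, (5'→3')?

5'-GATGGAGCTACGAAAGTGTCGTAAACTTTCAAATGGTCTAGTAGCAAGGGAAAGGGGT-3'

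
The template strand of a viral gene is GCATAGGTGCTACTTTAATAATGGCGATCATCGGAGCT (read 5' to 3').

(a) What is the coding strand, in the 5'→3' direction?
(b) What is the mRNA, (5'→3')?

(a) The coding strand is the reverse complement of the template: complement CGTATCCACGATGAAATTATTACCGCTAGTAGCCTCGA, then reverse.
(b) mRNA has the coding-strand sequence with T→U.

(a) 5'-AGCTCCGATGATCGCCATTATTAAAGTAGCACCTATGC-3'
(b) 5'-AGCUCCGAUGAUCGCCAUUAUUAAAGUAGCACCUAUGC-3'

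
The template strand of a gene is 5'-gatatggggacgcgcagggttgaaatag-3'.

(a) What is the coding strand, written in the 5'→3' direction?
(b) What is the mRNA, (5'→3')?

(a) The coding strand is the reverse complement of the template: complement CTATACCCCTGCGCGTCCCAACTTTATC, then reverse.
(b) mRNA has the coding-strand sequence with T→U.

(a) 5′-CTATTTCAACCCTGCGCGTCCCCATATC-3′
(b) 5′-CUAUUUCAACCCUGCGCGUCCCCAUAUC-3′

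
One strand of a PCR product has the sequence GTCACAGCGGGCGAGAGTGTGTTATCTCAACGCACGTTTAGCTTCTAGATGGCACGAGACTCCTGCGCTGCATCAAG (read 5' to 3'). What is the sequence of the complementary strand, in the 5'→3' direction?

The complement of GTCACAGCGGGCGAGAGTGTGTTATCTCAACGCACGTTTAGCTTCTAGATGGCACGAGACTCCTGCGCTGCATCAAG is CAGTGTCGCCCGCTCTCACACAATAGAGTTGCGTGCAAATCGAAGATCTACCGTGCTCTGAGGACGCGACGTAGTTC (A↔T, G↔C). DNA strands are antiparallel, so the complementary strand runs 3'→5'; reversing gives the 5'→3' form.

5'-CTTGATGCAGCGCAGGAGTCTCGTGCCATCTAGAAGCTAAACGTGCGTTGAGATAACACACTCTCGCCCGCTGTGAC-3'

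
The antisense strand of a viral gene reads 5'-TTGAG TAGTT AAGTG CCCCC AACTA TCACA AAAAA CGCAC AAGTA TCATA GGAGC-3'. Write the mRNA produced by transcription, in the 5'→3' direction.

5'-GCUCCUAUGAUACUUGUGCGUUUUUUGUGAUAGUUGGGGGCACUUAACUACUCAA-3'

RNA polymerase reads the template 3'→5' and synthesizes mRNA 5'→3' by base-pairing (A→U, T→A, G↔C). The complement of the template is AACTCATCAATTCACGGGGGTTGATAGTGTTTTTTGCGTGTTCATAGTATCCTCG; antiparallel, so 5'→3' the coding strand is GCTCCTATGATACTTGTGCGTTTTTTGTGATAGTTGGGGGCACTTAACTACTCAA. Replace T with U for the mRNA.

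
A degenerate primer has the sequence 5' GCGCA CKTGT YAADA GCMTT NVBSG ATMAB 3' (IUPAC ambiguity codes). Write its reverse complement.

Standard pairs A↔T, G↔C; ambiguity codes pair Y↔R, M↔K, S↔S, B↔V, D↔H, N↔N. Complement (CGCGTGMACARTTHTCGKAANBVSCTAKTV), then reverse for 5'→3'.

5'-VTKATCSVBNAAKGCTHTTRACAMGTGCGC-3'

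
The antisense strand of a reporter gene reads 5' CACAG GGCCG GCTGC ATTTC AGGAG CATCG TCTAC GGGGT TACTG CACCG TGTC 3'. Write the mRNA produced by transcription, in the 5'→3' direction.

5′-GACACGGUGCAGUAACCCCGUAGACGAUGCUCCUGAAAUGCAGCCGGCCCUGUG-3′

RNA polymerase reads the template 3'→5' and synthesizes mRNA 5'→3' by base-pairing (A→U, T→A, G↔C). The complement of the template is GTGTCCCGGCCGACGTAAAGTCCTCGTAGCAGATGCCCCAATGACGTGGCACAG; antiparallel, so 5'→3' the coding strand is GACACGGTGCAGTAACCCCGTAGACGATGCTCCTGAAATGCAGCCGGCCCTGTG. Replace T with U for the mRNA.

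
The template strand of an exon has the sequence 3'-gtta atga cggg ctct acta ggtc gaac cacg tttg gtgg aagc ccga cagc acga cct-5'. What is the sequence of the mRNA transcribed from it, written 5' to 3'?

5'-CAAUUACUGCCCGAGAUGAUCCAGCUUGGUGCAAACCACCUUCGGGCUGUCGUGCUGGA-3'

Reading the template 3'→5' as shown, RNA polymerase pairs each base (A→U, T→A, G↔C) to build mRNA 5'→3' directly.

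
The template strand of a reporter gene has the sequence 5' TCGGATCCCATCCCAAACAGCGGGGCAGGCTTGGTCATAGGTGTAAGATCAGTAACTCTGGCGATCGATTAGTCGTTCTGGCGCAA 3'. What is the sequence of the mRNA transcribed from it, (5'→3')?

The mRNA has the sequence of the coding strand (reverse complement of the template) with T→U. Reverse complement of TCGGATCCCATCCCAAACAGCGGGGCAGGCTTGGTCATAGGTGTAAGATCAGTAACTCTGGCGATCGATTAGTCGTTCTGGCGCAA is TTGCGCCAGAACGACTAATCGATCGCCAGAGTTACTGATCTTACACCTATGACCAAGCCTGCCCCGCTGTTTGGGATGGGATCCGA; then T→U.

5'-UUGCGCCAGAACGACUAAUCGAUCGCCAGAGUUACUGAUCUUACACCUAUGACCAAGCCUGCCCCGCUGUUUGGGAUGGGAUCCGA-3'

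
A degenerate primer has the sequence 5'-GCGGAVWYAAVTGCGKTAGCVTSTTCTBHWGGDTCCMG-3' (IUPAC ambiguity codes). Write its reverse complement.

5'-CKGGAHCCWDVAGAASABGCTAMCGCABTTRWBTCCGC-3'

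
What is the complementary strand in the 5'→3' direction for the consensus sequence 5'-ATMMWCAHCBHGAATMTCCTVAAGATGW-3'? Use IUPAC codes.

5'-WCATCTTBAGGAKATTCDVGDTGWKKAT-3'

Standard pairs A↔T, G↔C; ambiguity codes pair M↔K, W↔W, B↔V, H↔D. Complement (TAKKWGTDGVDCTTAKAGGABTTCTACW), then reverse for 5'→3'.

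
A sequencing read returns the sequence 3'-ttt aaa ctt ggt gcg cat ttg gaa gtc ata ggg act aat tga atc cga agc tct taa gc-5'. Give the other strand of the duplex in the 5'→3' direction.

The strand is given 3'→5', so its complement runs 5'→3' in the same left-to-right order: pair each base A↔T, G↔C.

5'-AAATTTGAACCACGCGTAAACCTTCAGTATCCCTGATTAACTTAGGCTTCGAGAATTCG-3'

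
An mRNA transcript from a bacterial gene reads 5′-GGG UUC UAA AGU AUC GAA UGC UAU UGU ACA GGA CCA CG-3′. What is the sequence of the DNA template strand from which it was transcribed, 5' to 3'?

5'-CGTGGTCCTGTACAATAGCATTCGATACTTTAGAACCC-3'

Replace U with T to get the coding DNA strand: GGGTTCTAAAGTATCGAATGCTATTGTACAGGACCACG. The template strand is its reverse complement (complement CCCAAGATTTCATAGCTTACGATAACATGTCCTGGTGC, then reverse).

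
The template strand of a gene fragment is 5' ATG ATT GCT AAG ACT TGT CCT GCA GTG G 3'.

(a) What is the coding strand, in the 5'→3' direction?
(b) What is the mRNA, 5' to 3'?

(a) The coding strand is the reverse complement of the template: complement TACTAACGATTCTGAACAGGACGTCACC, then reverse.
(b) mRNA has the coding-strand sequence with T→U.

(a) 5'-CCACTGCAGGACAAGTCTTAGCAATCAT-3'
(b) 5'-CCACUGCAGGACAAGUCUUAGCAAUCAU-3'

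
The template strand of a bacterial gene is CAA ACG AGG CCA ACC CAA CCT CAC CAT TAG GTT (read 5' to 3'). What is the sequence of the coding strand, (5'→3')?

The coding strand is complementary and antiparallel to the template: take the complement (A↔T, G↔C) and reverse.

5'-AACCTAATGGTGAGGTTGGGTTGGCCTCGTTTG-3'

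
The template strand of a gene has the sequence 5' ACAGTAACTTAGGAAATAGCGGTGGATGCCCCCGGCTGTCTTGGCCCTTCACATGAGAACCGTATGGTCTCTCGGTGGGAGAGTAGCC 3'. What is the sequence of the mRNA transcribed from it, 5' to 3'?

The mRNA has the sequence of the coding strand (reverse complement of the template) with T→U. Reverse complement of ACAGTAACTTAGGAAATAGCGGTGGATGCCCCCGGCTGTCTTGGCCCTTCACATGAGAACCGTATGGTCTCTCGGTGGGAGAGTAGCC is GGCTACTCTCCCACCGAGAGACCATACGGTTCTCATGTGAAGGGCCAAGACAGCCGGGGGCATCCACCGCTATTTCCTAAGTTACTGT; then T→U.

5'-GGCUACUCUCCCACCGAGAGACCAUACGGUUCUCAUGUGAAGGGCCAAGACAGCCGGGGGCAUCCACCGCUAUUUCCUAAGUUACUGU-3'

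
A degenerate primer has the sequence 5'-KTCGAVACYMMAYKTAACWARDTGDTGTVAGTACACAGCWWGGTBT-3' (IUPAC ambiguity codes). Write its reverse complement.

Standard pairs A↔T, G↔C; ambiguity codes pair R↔Y, M↔K, W↔W, B↔V, D↔H. Complement (MAGCTBTGRKKTRMATTGWTYHACHACABTCATGTGTCGWWCCAVA), then reverse for 5'→3'.

5'-AVACCWWGCTGTGTACTBACAHCAHYTWGTTAMRTKKRGTBTCGAM-3'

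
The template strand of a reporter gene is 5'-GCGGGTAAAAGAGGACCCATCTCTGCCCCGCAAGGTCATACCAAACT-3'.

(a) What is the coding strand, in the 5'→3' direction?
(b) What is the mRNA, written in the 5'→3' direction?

(a) 5′-AGTTTGGTATGACCTTGCGGGGCAGAGATGGGTCCTCTTTTACCCGC-3′
(b) 5'-AGUUUGGUAUGACCUUGCGGGGCAGAGAUGGGUCCUCUUUUACCCGC-3'

(a) The coding strand is the reverse complement of the template: complement CGCCCATTTTCTCCTGGGTAGAGACGGGGCGTTCCAGTATGGTTTGA, then reverse.
(b) mRNA has the coding-strand sequence with T→U.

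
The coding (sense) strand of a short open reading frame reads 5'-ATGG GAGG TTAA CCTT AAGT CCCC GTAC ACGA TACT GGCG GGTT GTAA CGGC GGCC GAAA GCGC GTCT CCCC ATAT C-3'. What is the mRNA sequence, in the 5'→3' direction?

5'-AUGGGAGGUUAACCUUAAGUCCCCGUACACGAUACUGGCGGGUUGUAACGGCGGCCGAAAGCGCGUCUCCCCAUAUC-3'

The mRNA is synthesized from the template strand, so it matches the coding strand with T replaced by U.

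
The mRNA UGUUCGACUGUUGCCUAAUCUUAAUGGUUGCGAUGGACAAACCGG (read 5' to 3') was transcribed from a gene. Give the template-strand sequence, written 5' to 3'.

5'-CCGGTTTGTCCATCGCAACCATTAAGATTAGGCAACAGTCGAACA-3'

Replace U with T to get the coding DNA strand: TGTTCGACTGTTGCCTAATCTTAATGGTTGCGATGGACAAACCGG. The template strand is its reverse complement (complement ACAAGCTGACAACGGATTAGAATTACCAACGCTACCTGTTTGGCC, then reverse).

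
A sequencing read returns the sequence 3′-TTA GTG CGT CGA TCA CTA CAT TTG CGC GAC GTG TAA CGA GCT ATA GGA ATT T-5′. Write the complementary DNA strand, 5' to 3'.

5'-AATCACGCAGCTAGTGATGTAAACGCGCTGCACATTGCTCGATATCCTTAAA-3'

The strand is given 3'→5', so its complement runs 5'→3' in the same left-to-right order: pair each base A↔T, G↔C.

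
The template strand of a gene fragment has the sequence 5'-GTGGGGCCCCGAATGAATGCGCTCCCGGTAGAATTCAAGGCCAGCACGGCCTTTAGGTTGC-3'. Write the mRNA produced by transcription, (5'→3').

5'-GCAACCUAAAGGCCGUGCUGGCCUUGAAUUCUACCGGGAGCGCAUUCAUUCGGGGCCCCAC-3'

The mRNA has the sequence of the coding strand (reverse complement of the template) with T→U. Reverse complement of GTGGGGCCCCGAATGAATGCGCTCCCGGTAGAATTCAAGGCCAGCACGGCCTTTAGGTTGC is GCAACCTAAAGGCCGTGCTGGCCTTGAATTCTACCGGGAGCGCATTCATTCGGGGCCCCAC; then T→U.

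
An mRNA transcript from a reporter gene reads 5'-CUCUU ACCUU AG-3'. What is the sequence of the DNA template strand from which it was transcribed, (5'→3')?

Replace U with T to get the coding DNA strand: CTCTTACCTTAG. The template strand is its reverse complement (complement GAGAATGGAATC, then reverse).

5'-CTAAGGTAAGAG-3'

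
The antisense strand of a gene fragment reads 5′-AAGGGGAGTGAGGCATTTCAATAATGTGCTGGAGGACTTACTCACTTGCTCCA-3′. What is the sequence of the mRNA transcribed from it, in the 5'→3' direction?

5′-UGGAGCAAGUGAGUAAGUCCUCCAGCACAUUAUUGAAAUGCCUCACUCCCCUU-3′

RNA polymerase reads the template 3'→5' and synthesizes mRNA 5'→3' by base-pairing (A→U, T→A, G↔C). The complement of the template is TTCCCCTCACTCCGTAAAGTTATTACACGACCTCCTGAATGAGTGAACGAGGT; antiparallel, so 5'→3' the coding strand is TGGAGCAAGTGAGTAAGTCCTCCAGCACATTATTGAAATGCCTCACTCCCCTT. Replace T with U for the mRNA.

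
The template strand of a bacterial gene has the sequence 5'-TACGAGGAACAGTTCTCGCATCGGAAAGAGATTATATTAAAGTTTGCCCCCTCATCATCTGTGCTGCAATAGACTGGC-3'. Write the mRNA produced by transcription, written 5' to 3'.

The mRNA has the sequence of the coding strand (reverse complement of the template) with T→U. Reverse complement of TACGAGGAACAGTTCTCGCATCGGAAAGAGATTATATTAAAGTTTGCCCCCTCATCATCTGTGCTGCAATAGACTGGC is GCCAGTCTATTGCAGCACAGATGATGAGGGGGCAAACTTTAATATAATCTCTTTCCGATGCGAGAACTGTTCCTCGTA; then T→U.

5'-GCCAGUCUAUUGCAGCACAGAUGAUGAGGGGGCAAACUUUAAUAUAAUCUCUUUCCGAUGCGAGAACUGUUCCUCGUA-3'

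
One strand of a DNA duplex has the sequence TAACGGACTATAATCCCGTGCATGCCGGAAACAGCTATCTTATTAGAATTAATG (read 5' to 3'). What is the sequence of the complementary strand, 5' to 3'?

Pairing A↔T and G↔C gives ATTGCCTGATATTAGGGCACGTACGGCCTTTGTCGATAGAATAATCTTAATTAC, running 3'→5'. Reverse for the 5'→3' convention.

5′-CATTAATTCTAATAAGATAGCTGTTTCCGGCATGCACGGGATTATAGTCCGTTA-3′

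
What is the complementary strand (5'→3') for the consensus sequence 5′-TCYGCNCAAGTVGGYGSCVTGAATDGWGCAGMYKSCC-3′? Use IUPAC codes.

5′-GGSMRKCTGCWCHATTCABGSCRCCBACTTGNGCRGA-3′

Standard pairs A↔T, G↔C; ambiguity codes pair Y↔R, M↔K, W↔W, S↔S, D↔H, V↔B, N↔N. Complement (AGRCGNGTTCABCCRCSGBACTTAHCWCGTCKRMSGG), then reverse for 5'→3'.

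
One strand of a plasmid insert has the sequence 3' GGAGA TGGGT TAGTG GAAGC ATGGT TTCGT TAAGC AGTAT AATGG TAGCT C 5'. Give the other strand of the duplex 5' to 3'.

The strand is given 3'→5', so its complement runs 5'→3' in the same left-to-right order: pair each base A↔T, G↔C.

5′-CCTCTACCCAATCACCTTCGTACCAAAGCAATTCGTCATATTACCATCGAG-3′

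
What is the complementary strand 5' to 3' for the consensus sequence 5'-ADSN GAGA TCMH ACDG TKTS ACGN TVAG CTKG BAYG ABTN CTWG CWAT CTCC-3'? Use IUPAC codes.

5′-GGAGATWGCWAGNAVTCRTVCMAGCTBANCGTSAMACHGTDKGATCTCNSHT-3′

Standard pairs A↔T, G↔C; ambiguity codes pair Y↔R, M↔K, W↔W, S↔S, B↔V, D↔H, N↔N. Complement (THSNCTCTAGKDTGHCAMASTGCNABTCGAMCVTRCTVANGAWCGWTAGAGG), then reverse for 5'→3'.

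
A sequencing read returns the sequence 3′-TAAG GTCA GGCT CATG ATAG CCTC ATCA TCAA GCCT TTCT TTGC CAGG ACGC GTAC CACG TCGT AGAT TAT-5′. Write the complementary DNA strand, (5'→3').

The strand is given 3'→5', so its complement runs 5'→3' in the same left-to-right order: pair each base A↔T, G↔C.

5'-ATTCCAGTCCGAGTACTATCGGAGTAGTAGTTCGGAAAGAAACGGTCCTGCGCATGGTGCAGCATCTAATA-3'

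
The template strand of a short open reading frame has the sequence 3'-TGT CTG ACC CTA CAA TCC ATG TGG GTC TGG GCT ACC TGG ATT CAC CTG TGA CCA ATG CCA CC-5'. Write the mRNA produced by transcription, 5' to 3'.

Reading the template 3'→5' as shown, RNA polymerase pairs each base (A→U, T→A, G↔C) to build mRNA 5'→3' directly.

5'-ACAGACUGGGAUGUUAGGUACACCCAGACCCGAUGGACCUAAGUGGACACUGGUUACGGUGG-3'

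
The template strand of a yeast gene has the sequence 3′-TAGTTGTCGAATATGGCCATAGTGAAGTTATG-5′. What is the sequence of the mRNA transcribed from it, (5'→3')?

Reading the template 3'→5' as shown, RNA polymerase pairs each base (A→U, T→A, G↔C) to build mRNA 5'→3' directly.

5'-AUCAACAGCUUAUACCGGUAUCACUUCAAUAC-3'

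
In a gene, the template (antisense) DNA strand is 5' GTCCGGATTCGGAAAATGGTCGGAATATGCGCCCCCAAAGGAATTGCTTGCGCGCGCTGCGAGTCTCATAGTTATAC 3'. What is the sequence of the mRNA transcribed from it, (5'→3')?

The mRNA has the sequence of the coding strand (reverse complement of the template) with T→U. Reverse complement of GTCCGGATTCGGAAAATGGTCGGAATATGCGCCCCCAAAGGAATTGCTTGCGCGCGCTGCGAGTCTCATAGTTATAC is GTATAACTATGAGACTCGCAGCGCGCGCAAGCAATTCCTTTGGGGGCGCATATTCCGACCATTTTCCGAATCCGGAC; then T→U.

5'-GUAUAACUAUGAGACUCGCAGCGCGCGCAAGCAAUUCCUUUGGGGGCGCAUAUUCCGACCAUUUUCCGAAUCCGGAC-3'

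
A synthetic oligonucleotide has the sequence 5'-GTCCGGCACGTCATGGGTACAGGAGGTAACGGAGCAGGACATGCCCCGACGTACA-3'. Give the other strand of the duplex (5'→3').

5'-TGTACGTCGGGGCATGTCCTGCTCCGTTACCTCCTGTACCCATGACGTGCCGGAC-3'

Pairing A↔T and G↔C gives CAGGCCGTGCAGTACCCATGTCCTCCATTGCCTCGTCCTGTACGGGGCTGCATGT, running 3'→5'. Reverse for the 5'→3' convention.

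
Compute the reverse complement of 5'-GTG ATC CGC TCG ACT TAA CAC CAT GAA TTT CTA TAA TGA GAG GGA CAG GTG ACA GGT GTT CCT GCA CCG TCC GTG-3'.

Complement each base (A↔T, G↔C): CACTAGGCGAGCTGAATTGTGGTACTTAAAGATATTACTCTCCCTGTCCACTGTCCACAAGGACGTGGCAGGCAC. Then reverse.

5'-CACGGACGGTGCAGGAACACCTGTCACCTGTCCCTCTCATTATAGAAATTCATGGTGTTAAGTCGAGCGGATCAC-3'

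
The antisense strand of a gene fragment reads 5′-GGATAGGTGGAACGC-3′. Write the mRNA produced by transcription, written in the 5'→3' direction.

5'-GCGUUCCACCUAUCC-3'

RNA polymerase reads the template 3'→5' and synthesizes mRNA 5'→3' by base-pairing (A→U, T→A, G↔C). The complement of the template is CCTATCCACCTTGCG; antiparallel, so 5'→3' the coding strand is GCGTTCCACCTATCC. Replace T with U for the mRNA.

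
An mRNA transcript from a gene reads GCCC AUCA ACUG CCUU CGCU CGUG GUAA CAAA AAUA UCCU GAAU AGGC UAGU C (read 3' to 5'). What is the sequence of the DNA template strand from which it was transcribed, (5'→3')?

Written 5'→3' the mRNA is CUGAUCGGAUAAGUCCUAUAAAAACAAUGGUGCUCGCUUCCGUCAACUACCCG, so the coding DNA strand is CTGATCGGATAAGTCCTATAAAAACAATGGTGCTCGCTTCCGTCAACTACCCG. The template is its reverse complement.

5'-CGGGTAGTTGACGGAAGCGAGCACCATTGTTTTTATAGGACTTATCCGATCAG-3'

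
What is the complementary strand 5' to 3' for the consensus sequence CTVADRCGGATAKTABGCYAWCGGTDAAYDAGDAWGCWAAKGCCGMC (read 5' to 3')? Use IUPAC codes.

5'-GKCGGCMTTWGCWTHCTHRTTHACCGWTRGCVTAMTATCCGYHTBAG-3'

Standard pairs A↔T, G↔C; ambiguity codes pair R↔Y, M↔K, W↔W, B↔V, D↔H. Complement (GABTHYGCCTATMATVCGRTWGCCAHTTRHTCHTWCGWTTMCGGCKG), then reverse for 5'→3'.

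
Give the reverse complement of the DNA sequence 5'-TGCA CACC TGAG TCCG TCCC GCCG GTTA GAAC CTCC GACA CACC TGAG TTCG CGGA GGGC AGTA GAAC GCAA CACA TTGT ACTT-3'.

5′-AAGTACAATGTGTTGCGTTCTACTGCCCTCCGCGAACTCAGGTGTGTCGGAGGTTCTAACCGGCGGGACGGACTCAGGTGTGCA-3′

Reading the sequence 3'→5' and pairing each base (A↔T, G↔C) gives the reverse complement directly.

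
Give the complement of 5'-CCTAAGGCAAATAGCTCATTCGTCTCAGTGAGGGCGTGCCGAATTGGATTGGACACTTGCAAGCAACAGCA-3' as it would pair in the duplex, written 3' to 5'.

Base-pairing A↔T, G↔C gives the complement. The complementary strand is antiparallel, so paired with a 5'→3' strand it runs 3'→5'.

3'-GGATTCCGTTTATCGAGTAAGCAGAGTCACTCCCGCACGGCTTAACCTAACCTGTGAACGTTCGTTGTCGT-5'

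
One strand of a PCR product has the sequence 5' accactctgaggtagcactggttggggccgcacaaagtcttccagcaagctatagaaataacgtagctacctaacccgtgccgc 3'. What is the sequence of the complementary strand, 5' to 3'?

5'-GCGGCACGGGTTAGGTAGCTACGTTATTTCTATAGCTTGCTGGAAGACTTTGTGCGGCCCCAACCAGTGCTACCTCAGAGTGGT-3'

The complement of ACCACTCTGAGGTAGCACTGGTTGGGGCCGCACAAAGTCTTCCAGCAAGCTATAGAAATAACGTAGCTACCTAACCCGTGCCGC is TGGTGAGACTCCATCGTGACCAACCCCGGCGTGTTTCAGAAGGTCGTTCGATATCTTTATTGCATCGATGGATTGGGCACGGCG (A↔T, G↔C). DNA strands are antiparallel, so the complementary strand runs 3'→5'; reversing gives the 5'→3' form.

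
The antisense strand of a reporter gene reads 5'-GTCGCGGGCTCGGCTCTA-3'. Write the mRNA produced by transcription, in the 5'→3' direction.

5'-UAGAGCCGAGCCCGCGAC-3'

The mRNA has the sequence of the coding strand (reverse complement of the template) with T→U. Reverse complement of GTCGCGGGCTCGGCTCTA is TAGAGCCGAGCCCGCGAC; then T→U.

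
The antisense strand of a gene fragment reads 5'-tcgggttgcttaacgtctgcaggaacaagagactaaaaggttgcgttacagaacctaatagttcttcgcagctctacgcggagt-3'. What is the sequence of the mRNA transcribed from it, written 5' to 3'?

RNA polymerase reads the template 3'→5' and synthesizes mRNA 5'→3' by base-pairing (A→U, T→A, G↔C). The complement of the template is AGCCCAACGAATTGCAGACGTCCTTGTTCTCTGATTTTCCAACGCAATGTCTTGGATTATCAAGAAGCGTCGAGATGCGCCTCA; antiparallel, so 5'→3' the coding strand is ACTCCGCGTAGAGCTGCGAAGAACTATTAGGTTCTGTAACGCAACCTTTTAGTCTCTTGTTCCTGCAGACGTTAAGCAACCCGA. Replace T with U for the mRNA.

5'-ACUCCGCGUAGAGCUGCGAAGAACUAUUAGGUUCUGUAACGCAACCUUUUAGUCUCUUGUUCCUGCAGACGUUAAGCAACCCGA-3'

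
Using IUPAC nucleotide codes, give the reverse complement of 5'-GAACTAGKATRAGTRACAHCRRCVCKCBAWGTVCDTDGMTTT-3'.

5′-AAAKCHAHGBACWTVGMGBGYYGDTGTYACTYATMCTAGTTC-3′

Standard pairs A↔T, G↔C; ambiguity codes pair R↔Y, M↔K, W↔W, B↔V, D↔H. Complement (CTTGATCMTAYTCAYTGTDGYYGBGMGVTWCABGHAHCKAAA), then reverse for 5'→3'.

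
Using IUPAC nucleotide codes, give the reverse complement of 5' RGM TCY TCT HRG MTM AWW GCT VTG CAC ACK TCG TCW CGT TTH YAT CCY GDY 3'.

Standard pairs A↔T, G↔C; ambiguity codes pair R↔Y, M↔K, W↔W, D↔H, V↔B. Complement (YCKAGRAGADYCKAKTWWCGABACGTGTGMAGCAGWGCAAADRTAGGRCHR), then reverse for 5'→3'.

5'-RHCRGGATRDAAACGWGACGAMGTGTGCABAGCWWTKAKCYDAGARGAKCY-3'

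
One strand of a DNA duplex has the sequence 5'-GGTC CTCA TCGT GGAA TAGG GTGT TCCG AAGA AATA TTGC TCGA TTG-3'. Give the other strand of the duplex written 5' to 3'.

5'-CAATCGAGCAATATTTCTTCGGAACACCCTATTCCACGATGAGGACC-3'

Pairing A↔T and G↔C gives CCAGGAGTAGCACCTTATCCCACAAGGCTTCTTTATAACGAGCTAAC, running 3'→5'. Reverse for the 5'→3' convention.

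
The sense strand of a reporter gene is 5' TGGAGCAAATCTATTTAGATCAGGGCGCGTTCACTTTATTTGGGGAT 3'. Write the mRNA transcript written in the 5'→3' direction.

5'-UGGAGCAAAUCUAUUUAGAUCAGGGCGCGUUCACUUUAUUUGGGGAU-3'

mRNA has the coding-strand sequence with U in place of T.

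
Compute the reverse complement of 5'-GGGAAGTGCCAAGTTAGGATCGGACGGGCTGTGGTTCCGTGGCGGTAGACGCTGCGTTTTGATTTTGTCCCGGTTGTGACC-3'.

5'-GGTCACAACCGGGACAAAATCAAAACGCAGCGTCTACCGCCACGGAACCACAGCCCGTCCGATCCTAACTTGGCACTTCCC-3'

Complement each base (A↔T, G↔C): CCCTTCACGGTTCAATCCTAGCCTGCCCGACACCAAGGCACCGCCATCTGCGACGCAAAACTAAAACAGGGCCAACACTGG. Then reverse.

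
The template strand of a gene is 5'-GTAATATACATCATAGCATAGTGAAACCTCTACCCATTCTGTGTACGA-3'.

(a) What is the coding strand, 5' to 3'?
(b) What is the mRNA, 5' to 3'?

(a) 5′-TCGTACACAGAATGGGTAGAGGTTTCACTATGCTATGATGTATATTAC-3′
(b) 5'-UCGUACACAGAAUGGGUAGAGGUUUCACUAUGCUAUGAUGUAUAUUAC-3'

(a) The coding strand is the reverse complement of the template: complement CATTATATGTAGTATCGTATCACTTTGGAGATGGGTAAGACACATGCT, then reverse.
(b) mRNA has the coding-strand sequence with T→U.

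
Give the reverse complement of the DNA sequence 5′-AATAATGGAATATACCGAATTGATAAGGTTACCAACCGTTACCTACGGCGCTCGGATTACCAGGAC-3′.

Complement each base (A↔T, G↔C): TTATTACCTTATATGGCTTAACTATTCCAATGGTTGGCAATGGATGCCGCGAGCCTAATGGTCCTG. Then reverse.

5'-GTCCTGGTAATCCGAGCGCCGTAGGTAACGGTTGGTAACCTTATCAATTCGGTATATTCCATTATT-3'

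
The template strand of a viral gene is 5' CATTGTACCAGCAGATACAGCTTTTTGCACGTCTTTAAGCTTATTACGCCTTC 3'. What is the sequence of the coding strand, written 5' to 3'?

5'-GAAGGCGTAATAAGCTTAAAGACGTGCAAAAAGCTGTATCTGCTGGTACAATG-3'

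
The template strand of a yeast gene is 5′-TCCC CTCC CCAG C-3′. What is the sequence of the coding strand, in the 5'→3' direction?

5'-GCTGGGGAGGGGA-3'

The coding strand is complementary and antiparallel to the template: take the complement (A↔T, G↔C) and reverse.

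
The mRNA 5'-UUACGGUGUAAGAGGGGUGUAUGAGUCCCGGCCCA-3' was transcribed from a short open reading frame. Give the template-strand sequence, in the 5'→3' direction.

Replace U with T to get the coding DNA strand: TTACGGTGTAAGAGGGGTGTATGAGTCCCGGCCCA. The template strand is its reverse complement (complement AATGCCACATTCTCCCCACATACTCAGGGCCGGGT, then reverse).

5′-TGGGCCGGGACTCATACACCCCTCTTACACCGTAA-3′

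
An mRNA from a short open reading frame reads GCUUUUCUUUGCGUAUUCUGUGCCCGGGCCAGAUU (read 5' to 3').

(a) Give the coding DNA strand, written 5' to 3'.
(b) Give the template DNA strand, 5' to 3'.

(a) 5'-GCTTTTCTTTGCGTATTCTGTGCCCGGGCCAGATT-3'
(b) 5'-AATCTGGCCCGGGCACAGAATACGCAAAGAAAAGC-3'

(a) The coding strand matches the mRNA with U→T.
(b) The template strand is the reverse complement of the coding strand.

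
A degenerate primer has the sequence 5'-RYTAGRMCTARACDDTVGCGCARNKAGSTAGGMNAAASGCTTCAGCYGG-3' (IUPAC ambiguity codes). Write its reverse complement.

Standard pairs A↔T, G↔C; ambiguity codes pair R↔Y, M↔K, S↔S, D↔H, V↔B, N↔N. Complement (YRATCYKGATYTGHHABCGCGTYNMTCSATCCKNTTTSCGAAGTCGRCC), then reverse for 5'→3'.

5'-CCRGCTGAAGCSTTTNKCCTASCTMNYTGCGCBAHHGTYTAGKYCTARY-3'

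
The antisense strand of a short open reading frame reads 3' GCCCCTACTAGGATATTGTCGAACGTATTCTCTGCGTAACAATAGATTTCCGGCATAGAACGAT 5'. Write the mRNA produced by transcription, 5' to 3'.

5'-CGGGGAUGAUCCUAUAACAGCUUGCAUAAGAGACGCAUUGUUAUCUAAAGGCCGUAUCUUGCUA-3'

Reading the template 3'→5' as shown, RNA polymerase pairs each base (A→U, T→A, G↔C) to build mRNA 5'→3' directly.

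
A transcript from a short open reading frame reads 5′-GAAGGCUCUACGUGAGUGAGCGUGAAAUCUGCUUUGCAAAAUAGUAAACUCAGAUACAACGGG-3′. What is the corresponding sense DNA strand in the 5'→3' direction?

The coding DNA strand has the same 5'→3' sequence as the mRNA with U replaced by T.

5'-GAAGGCTCTACGTGAGTGAGCGTGAAATCTGCTTTGCAAAATAGTAAACTCAGATACAACGGG-3'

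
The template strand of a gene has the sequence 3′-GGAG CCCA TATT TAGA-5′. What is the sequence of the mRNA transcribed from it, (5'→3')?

5'-CCUCGGGUAUAAAUCU-3'

Reading the template 3'→5' as shown, RNA polymerase pairs each base (A→U, T→A, G↔C) to build mRNA 5'→3' directly.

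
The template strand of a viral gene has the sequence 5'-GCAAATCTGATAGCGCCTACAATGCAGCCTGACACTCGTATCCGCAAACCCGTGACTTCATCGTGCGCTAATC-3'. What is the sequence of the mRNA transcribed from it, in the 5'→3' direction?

5'-GAUUAGCGCACGAUGAAGUCACGGGUUUGCGGAUACGAGUGUCAGGCUGCAUUGUAGGCGCUAUCAGAUUUGC-3'

The mRNA has the sequence of the coding strand (reverse complement of the template) with T→U. Reverse complement of GCAAATCTGATAGCGCCTACAATGCAGCCTGACACTCGTATCCGCAAACCCGTGACTTCATCGTGCGCTAATC is GATTAGCGCACGATGAAGTCACGGGTTTGCGGATACGAGTGTCAGGCTGCATTGTAGGCGCTATCAGATTTGC; then T→U.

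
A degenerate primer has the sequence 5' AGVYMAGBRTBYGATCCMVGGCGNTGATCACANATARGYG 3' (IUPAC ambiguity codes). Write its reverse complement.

Standard pairs A↔T, G↔C; ambiguity codes pair R↔Y, M↔K, B↔V, N↔N. Complement (TCBRKTCVYAVRCTAGGKBCCGCNACTAGTGTNTATYCRC), then reverse for 5'→3'.

5′-CRCYTATNTGTGATCANCGCCBKGGATCRVAYVCTKRBCT-3′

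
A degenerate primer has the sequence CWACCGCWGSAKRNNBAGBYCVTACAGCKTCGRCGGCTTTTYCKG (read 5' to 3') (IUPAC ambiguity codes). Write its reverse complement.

5'-CMGRAAAAGCCGYCGAMGCTGTABGRVCTVNNYMTSCWGCGGTWG-3'

Standard pairs A↔T, G↔C; ambiguity codes pair R↔Y, K↔M, W↔W, S↔S, B↔V, N↔N. Complement (GWTGGCGWCSTMYNNVTCVRGBATGTCGMAGCYGCCGAAAARGMC), then reverse for 5'→3'.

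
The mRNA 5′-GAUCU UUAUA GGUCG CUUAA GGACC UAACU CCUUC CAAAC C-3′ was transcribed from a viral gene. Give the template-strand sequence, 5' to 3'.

Replace U with T to get the coding DNA strand: GATCTTTATAGGTCGCTTAAGGACCTAACTCCTTCCAAACC. The template strand is its reverse complement (complement CTAGAAATATCCAGCGAATTCCTGGATTGAGGAAGGTTTGG, then reverse).

5'-GGTTTGGAAGGAGTTAGGTCCTTAAGCGACCTATAAAGATC-3'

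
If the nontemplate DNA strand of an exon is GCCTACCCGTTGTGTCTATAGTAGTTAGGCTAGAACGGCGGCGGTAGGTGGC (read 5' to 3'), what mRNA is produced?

5′-GCCUACCCGUUGUGUCUAUAGUAGUUAGGCUAGAACGGCGGCGGUAGGUGGC-3′

The mRNA is synthesized from the template strand, so it matches the coding strand with T replaced by U.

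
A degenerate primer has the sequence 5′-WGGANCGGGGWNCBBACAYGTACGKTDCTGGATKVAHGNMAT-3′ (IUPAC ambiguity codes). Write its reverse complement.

Standard pairs A↔T, G↔C; ambiguity codes pair Y↔R, M↔K, W↔W, B↔V, D↔H, N↔N. Complement (WCCTNGCCCCWNGVVTGTRCATGCMAHGACCTAMBTDCNKTA), then reverse for 5'→3'.

5'-ATKNCDTBMATCCAGHAMCGTACRTGTVVGNWCCCCGNTCCW-3'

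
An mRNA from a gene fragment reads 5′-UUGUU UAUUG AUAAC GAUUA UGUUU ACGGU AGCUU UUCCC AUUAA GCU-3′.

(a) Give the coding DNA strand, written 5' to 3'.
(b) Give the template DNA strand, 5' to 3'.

(a) 5'-TTGTTTATTGATAACGATTATGTTTACGGTAGCTTTTCCCATTAAGCT-3'
(b) 5'-AGCTTAATGGGAAAAGCTACCGTAAACATAATCGTTATCAATAAACAA-3'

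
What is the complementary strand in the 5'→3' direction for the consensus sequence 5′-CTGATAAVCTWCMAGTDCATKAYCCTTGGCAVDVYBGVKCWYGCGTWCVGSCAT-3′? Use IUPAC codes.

5'-ATGSCBGWACGCRWGMBCVRBHBTGCCAAGGRTMATGHACTKGWAGBTTATCAG-3'

Standard pairs A↔T, G↔C; ambiguity codes pair Y↔R, M↔K, W↔W, S↔S, B↔V, D↔H. Complement (GACTATTBGAWGKTCAHGTAMTRGGAACCGTBHBRVCBMGWRCGCAWGBCSGTA), then reverse for 5'→3'.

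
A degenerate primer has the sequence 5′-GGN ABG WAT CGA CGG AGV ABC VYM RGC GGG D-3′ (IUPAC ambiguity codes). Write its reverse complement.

5'-HCCCGCYKRBGVTBCTCCGTCGATWCVTNCC-3'

Standard pairs A↔T, G↔C; ambiguity codes pair R↔Y, M↔K, W↔W, B↔V, D↔H, N↔N. Complement (CCNTVCWTAGCTGCCTCBTVGBRKYCGCCCH), then reverse for 5'→3'.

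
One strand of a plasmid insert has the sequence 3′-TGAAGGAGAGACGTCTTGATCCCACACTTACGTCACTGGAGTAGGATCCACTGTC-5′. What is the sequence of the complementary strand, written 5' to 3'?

5′-ACTTCCTCTCTGCAGAACTAGGGTGTGAATGCAGTGACCTCATCCTAGGTGACAG-3′

The strand is given 3'→5', so its complement runs 5'→3' in the same left-to-right order: pair each base A↔T, G↔C.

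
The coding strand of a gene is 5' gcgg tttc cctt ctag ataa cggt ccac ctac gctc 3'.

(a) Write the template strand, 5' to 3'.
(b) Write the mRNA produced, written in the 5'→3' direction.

(a) The template strand is the reverse complement of the coding strand: complement CGCCAAAGGGAAGATCTATTGCCAGGTGGATGCGAG, then reverse.
(b) mRNA matches the coding strand with T→U.

(a) 5'-GAGCGTAGGTGGACCGTTATCTAGAAGGGAAACCGC-3'
(b) 5'-GCGGUUUCCCUUCUAGAUAACGGUCCACCUACGCUC-3'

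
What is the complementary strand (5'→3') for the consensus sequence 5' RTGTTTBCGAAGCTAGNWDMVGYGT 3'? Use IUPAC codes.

5'-ACRCBKHWNCTAGCTTCGVAAACAY-3'

Standard pairs A↔T, G↔C; ambiguity codes pair R↔Y, M↔K, W↔W, B↔V, D↔H, N↔N. Complement (YACAAAVGCTTCGATCNWHKBCRCA), then reverse for 5'→3'.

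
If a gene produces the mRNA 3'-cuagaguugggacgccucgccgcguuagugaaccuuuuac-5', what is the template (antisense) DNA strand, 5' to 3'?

Written 5'→3' the mRNA is CAUUUUCCAAGUGAUUGCGCCGCUCCGCAGGGUUGAGAUC, so the coding DNA strand is CATTTTCCAAGTGATTGCGCCGCTCCGCAGGGTTGAGATC. The template is its reverse complement.

5'-GATCTCAACCCTGCGGAGCGGCGCAATCACTTGGAAAATG-3'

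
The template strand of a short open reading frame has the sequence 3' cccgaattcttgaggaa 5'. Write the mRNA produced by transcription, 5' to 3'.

5'-GGGCUUAAGAACUCCUU-3'

Reading the template 3'→5' as shown, RNA polymerase pairs each base (A→U, T→A, G↔C) to build mRNA 5'→3' directly.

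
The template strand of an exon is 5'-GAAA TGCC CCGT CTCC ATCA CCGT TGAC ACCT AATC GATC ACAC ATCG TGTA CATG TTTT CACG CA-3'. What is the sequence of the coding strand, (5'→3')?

The coding strand is complementary and antiparallel to the template: take the complement (A↔T, G↔C) and reverse.

5'-TGCGTGAAAACATGTACACGATGTGTGATCGATTAGGTGTCAACGGTGATGGAGACGGGGCATTTC-3'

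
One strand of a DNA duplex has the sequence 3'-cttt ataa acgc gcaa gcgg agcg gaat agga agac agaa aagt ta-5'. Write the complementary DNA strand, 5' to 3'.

The strand is given 3'→5', so its complement runs 5'→3' in the same left-to-right order: pair each base A↔T, G↔C.

5'-GAAATATTTGCGCGTTCGCCTCGCCTTATCCTTCTGTCTTTTCAAT-3'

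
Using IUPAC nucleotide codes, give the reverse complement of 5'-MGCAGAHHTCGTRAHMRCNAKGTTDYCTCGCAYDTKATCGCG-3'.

Standard pairs A↔T, G↔C; ambiguity codes pair R↔Y, M↔K, D↔H, N↔N. Complement (KCGTCTDDAGCAYTDKYGNTMCAAHRGAGCGTRHAMTAGCGC), then reverse for 5'→3'.

5'-CGCGATMAHRTGCGAGRHAACMTNGYKDTYACGADDTCTGCK-3'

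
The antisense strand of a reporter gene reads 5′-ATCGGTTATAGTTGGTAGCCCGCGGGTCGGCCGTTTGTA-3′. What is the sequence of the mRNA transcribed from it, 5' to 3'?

The mRNA has the sequence of the coding strand (reverse complement of the template) with T→U. Reverse complement of ATCGGTTATAGTTGGTAGCCCGCGGGTCGGCCGTTTGTA is TACAAACGGCCGACCCGCGGGCTACCAACTATAACCGAT; then T→U.

5'-UACAAACGGCCGACCCGCGGGCUACCAACUAUAACCGAU-3'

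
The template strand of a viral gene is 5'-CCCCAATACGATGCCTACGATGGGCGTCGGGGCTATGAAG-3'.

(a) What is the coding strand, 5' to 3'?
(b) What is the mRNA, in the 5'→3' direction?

(a) The coding strand is the reverse complement of the template: complement GGGGTTATGCTACGGATGCTACCCGCAGCCCCGATACTTC, then reverse.
(b) mRNA has the coding-strand sequence with T→U.

(a) 5'-CTTCATAGCCCCGACGCCCATCGTAGGCATCGTATTGGGG-3'
(b) 5′-CUUCAUAGCCCCGACGCCCAUCGUAGGCAUCGUAUUGGGG-3′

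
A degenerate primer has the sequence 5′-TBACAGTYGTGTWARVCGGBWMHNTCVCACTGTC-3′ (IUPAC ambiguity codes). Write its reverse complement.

Standard pairs A↔T, G↔C; ambiguity codes pair R↔Y, M↔K, W↔W, B↔V, H↔D, N↔N. Complement (AVTGTCARCACAWTYBGCCVWKDNAGBGTGACAG), then reverse for 5'→3'.

5'-GACAGTGBGANDKWVCCGBYTWACACRACTGTVA-3'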